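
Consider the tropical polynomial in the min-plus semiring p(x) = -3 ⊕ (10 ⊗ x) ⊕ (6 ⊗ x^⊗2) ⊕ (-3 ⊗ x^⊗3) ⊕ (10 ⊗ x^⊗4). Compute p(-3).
p(-3) = -12

A tropical monomial a ⊗ x^⊗i evaluates to a + i · x. Evaluating each term at x = -3:
  Term 0 contributes -3 + 0 · -3 = -3
  Term 1 contributes 10 + 1 · -3 = 7
  Term 2 contributes 6 + 2 · -3 = 0
  Term 3 contributes -3 + 3 · -3 = -12
  Term 4 contributes 10 + 4 · -3 = -2
p(-3) = ⊕ of these = min[-3, 7, 0, -12, -2] = -12.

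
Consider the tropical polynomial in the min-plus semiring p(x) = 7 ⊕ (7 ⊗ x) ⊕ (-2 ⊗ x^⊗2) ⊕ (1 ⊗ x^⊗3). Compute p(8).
p(8) = 7

A tropical monomial a ⊗ x^⊗i evaluates to a + i · x. Evaluating each term at x = 8:
  Term 0 contributes 7 + 0 · 8 = 7
  Term 1 contributes 7 + 1 · 8 = 15
  Term 2 contributes -2 + 2 · 8 = 14
  Term 3 contributes 1 + 3 · 8 = 25
p(8) = ⊕ of these = min[7, 15, 14, 25] = 7.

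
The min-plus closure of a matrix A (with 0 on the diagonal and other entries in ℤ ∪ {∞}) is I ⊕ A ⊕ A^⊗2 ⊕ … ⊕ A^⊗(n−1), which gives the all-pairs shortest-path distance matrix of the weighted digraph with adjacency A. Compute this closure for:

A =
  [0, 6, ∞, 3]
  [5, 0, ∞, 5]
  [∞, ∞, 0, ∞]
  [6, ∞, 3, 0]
Closure =
  [0, 6, 6, 3]
  [5, 0, 8, 5]
  [∞, ∞, 0, ∞]
  [6, 12, 3, 0]

This is the Floyd-Warshall all-pairs shortest-path computation. For each intermediate vertex k = 0, 1, …, 3, update dist[i][j] ← min(dist[i][j], dist[i][k] + dist[k][j]). The final matrix gives, for each (i, j), the minimum total weight of any directed path from i to j (possibly empty when i = j).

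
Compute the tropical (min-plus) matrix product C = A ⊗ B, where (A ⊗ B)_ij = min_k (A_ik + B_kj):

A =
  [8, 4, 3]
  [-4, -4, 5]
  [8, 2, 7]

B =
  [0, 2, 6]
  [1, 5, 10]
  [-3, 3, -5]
A ⊗ B =
  [0, 6, -2]
  [-4, -2, 0]
  [3, 7, 2]

Apply the min-plus product entry-by-entry:
  C[0][0] = min over k of (A[0][0] + B[0][0] = 8 + 0 = 8, A[0][1] + B[1][0] = 4 + 1 = 5, A[0][2] + B[2][0] = 3 + -3 = 0) = 0 (attained at k = 2)
  C[0][1] = min over k of (A[0][0] + B[0][1] = 8 + 2 = 10, A[0][1] + B[1][1] = 4 + 5 = 9, A[0][2] + B[2][1] = 3 + 3 = 6) = 6 (attained at k = 2)
  C[0][2] = min over k of (A[0][0] + B[0][2] = 8 + 6 = 14, A[0][1] + B[1][2] = 4 + 10 = 14, A[0][2] + B[2][2] = 3 + -5 = -2) = -2 (attained at k = 2)
  C[1][0] = min over k of (A[1][0] + B[0][0] = -4 + 0 = -4, A[1][1] + B[1][0] = -4 + 1 = -3, A[1][2] + B[2][0] = 5 + -3 = 2) = -4 (attained at k = 0)
  C[1][1] = min over k of (A[1][0] + B[0][1] = -4 + 2 = -2, A[1][1] + B[1][1] = -4 + 5 = 1, A[1][2] + B[2][1] = 5 + 3 = 8) = -2 (attained at k = 0)
  C[1][2] = min over k of (A[1][0] + B[0][2] = -4 + 6 = 2, A[1][1] + B[1][2] = -4 + 10 = 6, A[1][2] + B[2][2] = 5 + -5 = 0) = 0 (attained at k = 2)
  C[2][0] = min over k of (A[2][0] + B[0][0] = 8 + 0 = 8, A[2][1] + B[1][0] = 2 + 1 = 3, A[2][2] + B[2][0] = 7 + -3 = 4) = 3 (attained at k = 1)
  C[2][1] = min over k of (A[2][0] + B[0][1] = 8 + 2 = 10, A[2][1] + B[1][1] = 2 + 5 = 7, A[2][2] + B[2][1] = 7 + 3 = 10) = 7 (attained at k = 1)
  C[2][2] = min over k of (A[2][0] + B[0][2] = 8 + 6 = 14, A[2][1] + B[1][2] = 2 + 10 = 12, A[2][2] + B[2][2] = 7 + -5 = 2) = 2 (attained at k = 2)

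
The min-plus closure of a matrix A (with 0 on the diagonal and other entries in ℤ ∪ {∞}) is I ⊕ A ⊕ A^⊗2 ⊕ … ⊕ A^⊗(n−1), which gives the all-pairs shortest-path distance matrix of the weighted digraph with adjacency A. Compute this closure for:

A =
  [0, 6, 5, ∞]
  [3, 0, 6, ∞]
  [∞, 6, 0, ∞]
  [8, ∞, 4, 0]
Closure =
  [0, 6, 5, ∞]
  [3, 0, 6, ∞]
  [9, 6, 0, ∞]
  [8, 10, 4, 0]

This is the Floyd-Warshall all-pairs shortest-path computation. For each intermediate vertex k = 0, 1, …, 3, update dist[i][j] ← min(dist[i][j], dist[i][k] + dist[k][j]). The final matrix gives, for each (i, j), the minimum total weight of any directed path from i to j (possibly empty when i = j).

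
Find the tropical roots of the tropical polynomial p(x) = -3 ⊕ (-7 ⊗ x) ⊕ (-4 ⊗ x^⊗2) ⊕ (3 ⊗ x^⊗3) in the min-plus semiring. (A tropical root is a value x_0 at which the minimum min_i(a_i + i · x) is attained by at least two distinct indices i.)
Roots: {-7, -3, 4}

Each tropical root is a break point of the lower envelope of the lines y = a_i + i · x (there are 4 lines, with slopes 0, 1, ..., 3). Only the lines that attain the minimum somewhere contribute to roots; other lines are dominated. Here the surviving (envelope) indices are i = 3, i = 2, i = 1, i = 0.
Intersections between consecutive envelope lines give the roots: for adjacent envelope indices i < j the intersection is x = (a_i − a_j) / (j − i). Reading off the sorted break points: {-7, -3, 4}.
Verification: at each break x_0, at least two indices attain the minimum of min_i(a_i + i · x_0).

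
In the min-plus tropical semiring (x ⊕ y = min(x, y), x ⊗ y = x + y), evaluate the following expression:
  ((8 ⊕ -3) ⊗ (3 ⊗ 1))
((8 ⊕ -3) ⊗ (3 ⊗ 1)) = 1

Expand innermost to outermost. Recall ⊕ takes the minimum of its arguments and ⊗ takes their sum. Working out the expression ((8 ⊕ -3) ⊗ (3 ⊗ 1)) gives 1.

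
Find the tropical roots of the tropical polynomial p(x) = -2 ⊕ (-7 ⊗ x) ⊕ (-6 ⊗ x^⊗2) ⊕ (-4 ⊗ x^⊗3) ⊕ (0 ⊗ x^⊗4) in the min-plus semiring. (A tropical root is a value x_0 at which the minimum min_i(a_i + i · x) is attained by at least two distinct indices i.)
Roots: {-4, -2, -1, 5}

Each tropical root is a break point of the lower envelope of the lines y = a_i + i · x (there are 5 lines, with slopes 0, 1, ..., 4). Only the lines that attain the minimum somewhere contribute to roots; other lines are dominated. Here the surviving (envelope) indices are i = 4, i = 3, i = 2, i = 1, i = 0.
Intersections between consecutive envelope lines give the roots: for adjacent envelope indices i < j the intersection is x = (a_i − a_j) / (j − i). Reading off the sorted break points: {-4, -2, -1, 5}.
Verification: at each break x_0, at least two indices attain the minimum of min_i(a_i + i · x_0).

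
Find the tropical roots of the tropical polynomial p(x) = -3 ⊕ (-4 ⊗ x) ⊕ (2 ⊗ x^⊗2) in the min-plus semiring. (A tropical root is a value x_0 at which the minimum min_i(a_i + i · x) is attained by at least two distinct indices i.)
Roots: {-6, 1}

Each tropical root is a break point of the lower envelope of the lines y = a_i + i · x (there are 3 lines, with slopes 0, 1, ..., 2). Only the lines that attain the minimum somewhere contribute to roots; other lines are dominated. Here the surviving (envelope) indices are i = 2, i = 1, i = 0.
Intersections between consecutive envelope lines give the roots: for adjacent envelope indices i < j the intersection is x = (a_i − a_j) / (j − i). Reading off the sorted break points: {-6, 1}.
Verification: at each break x_0, at least two indices attain the minimum of min_i(a_i + i · x_0).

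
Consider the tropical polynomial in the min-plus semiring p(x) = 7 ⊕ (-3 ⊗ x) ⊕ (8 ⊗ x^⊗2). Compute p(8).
p(8) = 5

A tropical monomial a ⊗ x^⊗i evaluates to a + i · x. Evaluating each term at x = 8:
  Term 0 contributes 7 + 0 · 8 = 7
  Term 1 contributes -3 + 1 · 8 = 5
  Term 2 contributes 8 + 2 · 8 = 24
p(8) = ⊕ of these = min[7, 5, 24] = 5.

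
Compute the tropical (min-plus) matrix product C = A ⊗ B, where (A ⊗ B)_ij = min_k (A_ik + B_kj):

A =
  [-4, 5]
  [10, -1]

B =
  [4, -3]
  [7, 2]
A ⊗ B =
  [0, -7]
  [6, 1]

Apply the min-plus product entry-by-entry:
  C[0][0] = min over k of (A[0][0] + B[0][0] = -4 + 4 = 0, A[0][1] + B[1][0] = 5 + 7 = 12) = 0 (attained at k = 0)
  C[0][1] = min over k of (A[0][0] + B[0][1] = -4 + -3 = -7, A[0][1] + B[1][1] = 5 + 2 = 7) = -7 (attained at k = 0)
  C[1][0] = min over k of (A[1][0] + B[0][0] = 10 + 4 = 14, A[1][1] + B[1][0] = -1 + 7 = 6) = 6 (attained at k = 1)
  C[1][1] = min over k of (A[1][0] + B[0][1] = 10 + -3 = 7, A[1][1] + B[1][1] = -1 + 2 = 1) = 1 (attained at k = 1)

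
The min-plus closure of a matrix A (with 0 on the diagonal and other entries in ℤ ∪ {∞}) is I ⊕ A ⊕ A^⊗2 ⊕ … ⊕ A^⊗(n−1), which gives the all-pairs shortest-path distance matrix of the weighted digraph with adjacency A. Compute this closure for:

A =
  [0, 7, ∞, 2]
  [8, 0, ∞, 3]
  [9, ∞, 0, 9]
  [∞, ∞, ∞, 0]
Closure =
  [0, 7, ∞, 2]
  [8, 0, ∞, 3]
  [9, 16, 0, 9]
  [∞, ∞, ∞, 0]

This is the Floyd-Warshall all-pairs shortest-path computation. For each intermediate vertex k = 0, 1, …, 3, update dist[i][j] ← min(dist[i][j], dist[i][k] + dist[k][j]). The final matrix gives, for each (i, j), the minimum total weight of any directed path from i to j (possibly empty when i = j).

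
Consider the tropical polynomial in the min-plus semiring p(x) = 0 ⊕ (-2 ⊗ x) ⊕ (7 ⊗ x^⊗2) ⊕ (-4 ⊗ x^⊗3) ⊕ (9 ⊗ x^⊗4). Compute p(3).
p(3) = 0

A tropical monomial a ⊗ x^⊗i evaluates to a + i · x. Evaluating each term at x = 3:
  Term 0 contributes 0 + 0 · 3 = 0
  Term 1 contributes -2 + 1 · 3 = 1
  Term 2 contributes 7 + 2 · 3 = 13
  Term 3 contributes -4 + 3 · 3 = 5
  Term 4 contributes 9 + 4 · 3 = 21
p(3) = ⊕ of these = min[0, 1, 13, 5, 21] = 0.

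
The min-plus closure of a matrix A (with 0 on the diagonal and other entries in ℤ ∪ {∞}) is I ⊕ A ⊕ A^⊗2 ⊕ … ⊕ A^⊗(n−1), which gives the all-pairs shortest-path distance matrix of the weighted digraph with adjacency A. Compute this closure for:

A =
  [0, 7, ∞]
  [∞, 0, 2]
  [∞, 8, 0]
Closure =
  [0, 7, 9]
  [∞, 0, 2]
  [∞, 8, 0]

This is the Floyd-Warshall all-pairs shortest-path computation. For each intermediate vertex k = 0, 1, …, 2, update dist[i][j] ← min(dist[i][j], dist[i][k] + dist[k][j]). The final matrix gives, for each (i, j), the minimum total weight of any directed path from i to j (possibly empty when i = j).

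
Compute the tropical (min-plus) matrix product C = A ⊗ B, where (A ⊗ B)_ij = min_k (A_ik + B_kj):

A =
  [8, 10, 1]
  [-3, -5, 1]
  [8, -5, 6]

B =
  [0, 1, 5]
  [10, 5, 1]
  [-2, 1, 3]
A ⊗ B =
  [-1, 2, 4]
  [-3, -2, -4]
  [4, 0, -4]

Apply the min-plus product entry-by-entry:
  C[0][0] = min over k of (A[0][0] + B[0][0] = 8 + 0 = 8, A[0][1] + B[1][0] = 10 + 10 = 20, A[0][2] + B[2][0] = 1 + -2 = -1) = -1 (attained at k = 2)
  C[0][1] = min over k of (A[0][0] + B[0][1] = 8 + 1 = 9, A[0][1] + B[1][1] = 10 + 5 = 15, A[0][2] + B[2][1] = 1 + 1 = 2) = 2 (attained at k = 2)
  C[0][2] = min over k of (A[0][0] + B[0][2] = 8 + 5 = 13, A[0][1] + B[1][2] = 10 + 1 = 11, A[0][2] + B[2][2] = 1 + 3 = 4) = 4 (attained at k = 2)
  C[1][0] = min over k of (A[1][0] + B[0][0] = -3 + 0 = -3, A[1][1] + B[1][0] = -5 + 10 = 5, A[1][2] + B[2][0] = 1 + -2 = -1) = -3 (attained at k = 0)
  C[1][1] = min over k of (A[1][0] + B[0][1] = -3 + 1 = -2, A[1][1] + B[1][1] = -5 + 5 = 0, A[1][2] + B[2][1] = 1 + 1 = 2) = -2 (attained at k = 0)
  C[1][2] = min over k of (A[1][0] + B[0][2] = -3 + 5 = 2, A[1][1] + B[1][2] = -5 + 1 = -4, A[1][2] + B[2][2] = 1 + 3 = 4) = -4 (attained at k = 1)
  C[2][0] = min over k of (A[2][0] + B[0][0] = 8 + 0 = 8, A[2][1] + B[1][0] = -5 + 10 = 5, A[2][2] + B[2][0] = 6 + -2 = 4) = 4 (attained at k = 2)
  C[2][1] = min over k of (A[2][0] + B[0][1] = 8 + 1 = 9, A[2][1] + B[1][1] = -5 + 5 = 0, A[2][2] + B[2][1] = 6 + 1 = 7) = 0 (attained at k = 1)
  C[2][2] = min over k of (A[2][0] + B[0][2] = 8 + 5 = 13, A[2][1] + B[1][2] = -5 + 1 = -4, A[2][2] + B[2][2] = 6 + 3 = 9) = -4 (attained at k = 1)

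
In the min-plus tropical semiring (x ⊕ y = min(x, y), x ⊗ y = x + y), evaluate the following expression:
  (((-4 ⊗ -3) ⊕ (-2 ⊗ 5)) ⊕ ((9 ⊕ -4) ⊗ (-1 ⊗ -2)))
(((-4 ⊗ -3) ⊕ (-2 ⊗ 5)) ⊕ ((9 ⊕ -4) ⊗ (-1 ⊗ -2))) = -7

Expand innermost to outermost. Recall ⊕ takes the minimum of its arguments and ⊗ takes their sum. Working out the expression (((-4 ⊗ -3) ⊕ (-2 ⊗ 5)) ⊕ ((9 ⊕ -4) ⊗ (-1 ⊗ -2))) gives -7.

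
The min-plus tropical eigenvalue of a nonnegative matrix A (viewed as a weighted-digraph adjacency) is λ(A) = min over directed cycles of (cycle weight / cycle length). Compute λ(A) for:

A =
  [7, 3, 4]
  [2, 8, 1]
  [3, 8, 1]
λ(A) = 1

Enumerate directed cycles and compute their means (weight / length). Sample:
  cycle 0 → 0: weight = 7, length = 1, mean = 7/1 ≈ 7.000
  cycle 1 → 1: weight = 8, length = 1, mean = 8/1 ≈ 8.000
  cycle 2 → 2: weight = 1, length = 1, mean = 1/1 ≈ 1.000
  cycle 0 → 1 → 0: weight = 5, length = 2, mean = 5/2 ≈ 2.500
  cycle 0 → 2 → 0: weight = 7, length = 2, mean = 7/2 ≈ 3.500
  cycle 1 → 0 → 1: weight = 5, length = 2, mean = 5/2 ≈ 2.500
Minimum mean = 1.000, attained e.g. along the cycle 2 → 2 with weight 1 and length 1. So λ(A) = 1/1 = 1.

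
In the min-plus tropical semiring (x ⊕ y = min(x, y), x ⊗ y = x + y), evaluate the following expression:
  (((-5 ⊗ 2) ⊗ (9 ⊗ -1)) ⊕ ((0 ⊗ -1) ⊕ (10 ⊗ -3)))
(((-5 ⊗ 2) ⊗ (9 ⊗ -1)) ⊕ ((0 ⊗ -1) ⊕ (10 ⊗ -3))) = -1

Expand innermost to outermost. Recall ⊕ takes the minimum of its arguments and ⊗ takes their sum. Working out the expression (((-5 ⊗ 2) ⊗ (9 ⊗ -1)) ⊕ ((0 ⊗ -1) ⊕ (10 ⊗ -3))) gives -1.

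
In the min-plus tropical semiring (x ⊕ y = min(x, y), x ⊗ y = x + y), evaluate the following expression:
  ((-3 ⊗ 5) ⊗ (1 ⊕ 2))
((-3 ⊗ 5) ⊗ (1 ⊕ 2)) = 3

Expand innermost to outermost. Recall ⊕ takes the minimum of its arguments and ⊗ takes their sum. Working out the expression ((-3 ⊗ 5) ⊗ (1 ⊕ 2)) gives 3.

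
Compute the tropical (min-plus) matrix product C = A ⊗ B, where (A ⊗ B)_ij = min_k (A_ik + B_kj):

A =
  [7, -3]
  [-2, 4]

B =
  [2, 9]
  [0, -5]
A ⊗ B =
  [-3, -8]
  [0, -1]

Apply the min-plus product entry-by-entry:
  C[0][0] = min over k of (A[0][0] + B[0][0] = 7 + 2 = 9, A[0][1] + B[1][0] = -3 + 0 = -3) = -3 (attained at k = 1)
  C[0][1] = min over k of (A[0][0] + B[0][1] = 7 + 9 = 16, A[0][1] + B[1][1] = -3 + -5 = -8) = -8 (attained at k = 1)
  C[1][0] = min over k of (A[1][0] + B[0][0] = -2 + 2 = 0, A[1][1] + B[1][0] = 4 + 0 = 4) = 0 (attained at k = 0)
  C[1][1] = min over k of (A[1][0] + B[0][1] = -2 + 9 = 7, A[1][1] + B[1][1] = 4 + -5 = -1) = -1 (attained at k = 1)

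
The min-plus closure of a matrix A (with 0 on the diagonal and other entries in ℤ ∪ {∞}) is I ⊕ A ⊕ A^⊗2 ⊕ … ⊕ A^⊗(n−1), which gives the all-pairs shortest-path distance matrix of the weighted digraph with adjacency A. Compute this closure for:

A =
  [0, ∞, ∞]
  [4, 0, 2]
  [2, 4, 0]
Closure =
  [0, ∞, ∞]
  [4, 0, 2]
  [2, 4, 0]

This is the Floyd-Warshall all-pairs shortest-path computation. For each intermediate vertex k = 0, 1, …, 2, update dist[i][j] ← min(dist[i][j], dist[i][k] + dist[k][j]). The final matrix gives, for each (i, j), the minimum total weight of any directed path from i to j (possibly empty when i = j).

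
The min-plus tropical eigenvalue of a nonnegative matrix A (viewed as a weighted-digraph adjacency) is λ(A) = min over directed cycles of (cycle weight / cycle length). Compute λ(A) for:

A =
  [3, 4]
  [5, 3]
λ(A) = 3

Enumerate directed cycles and compute their means (weight / length). Sample:
  cycle 0 → 0: weight = 3, length = 1, mean = 3/1 ≈ 3.000
  cycle 1 → 1: weight = 3, length = 1, mean = 3/1 ≈ 3.000
  cycle 0 → 1 → 0: weight = 9, length = 2, mean = 9/2 ≈ 4.500
  cycle 1 → 0 → 1: weight = 9, length = 2, mean = 9/2 ≈ 4.500
Minimum mean = 3.000, attained e.g. along the cycle 0 → 0 with weight 3 and length 1. So λ(A) = 3/1 = 3.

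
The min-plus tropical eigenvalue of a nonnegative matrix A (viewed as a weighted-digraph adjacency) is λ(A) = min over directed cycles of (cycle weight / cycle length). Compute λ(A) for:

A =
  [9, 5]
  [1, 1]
λ(A) = 1

Enumerate directed cycles and compute their means (weight / length). Sample:
  cycle 0 → 0: weight = 9, length = 1, mean = 9/1 ≈ 9.000
  cycle 1 → 1: weight = 1, length = 1, mean = 1/1 ≈ 1.000
  cycle 0 → 1 → 0: weight = 6, length = 2, mean = 6/2 ≈ 3.000
  cycle 1 → 0 → 1: weight = 6, length = 2, mean = 6/2 ≈ 3.000
Minimum mean = 1.000, attained e.g. along the cycle 1 → 1 with weight 1 and length 1. So λ(A) = 1/1 = 1.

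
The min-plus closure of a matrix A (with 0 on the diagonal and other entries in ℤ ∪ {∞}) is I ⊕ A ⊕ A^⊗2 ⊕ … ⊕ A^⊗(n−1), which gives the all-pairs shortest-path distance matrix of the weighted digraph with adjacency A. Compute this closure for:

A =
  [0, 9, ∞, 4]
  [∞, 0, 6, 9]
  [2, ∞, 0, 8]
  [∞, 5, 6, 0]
Closure =
  [0, 9, 10, 4]
  [8, 0, 6, 9]
  [2, 11, 0, 6]
  [8, 5, 6, 0]

This is the Floyd-Warshall all-pairs shortest-path computation. For each intermediate vertex k = 0, 1, …, 3, update dist[i][j] ← min(dist[i][j], dist[i][k] + dist[k][j]). The final matrix gives, for each (i, j), the minimum total weight of any directed path from i to j (possibly empty when i = j).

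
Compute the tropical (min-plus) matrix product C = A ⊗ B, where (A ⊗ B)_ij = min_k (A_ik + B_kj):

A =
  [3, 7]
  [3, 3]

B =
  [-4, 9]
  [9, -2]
A ⊗ B =
  [-1, 5]
  [-1, 1]

Apply the min-plus product entry-by-entry:
  C[0][0] = min over k of (A[0][0] + B[0][0] = 3 + -4 = -1, A[0][1] + B[1][0] = 7 + 9 = 16) = -1 (attained at k = 0)
  C[0][1] = min over k of (A[0][0] + B[0][1] = 3 + 9 = 12, A[0][1] + B[1][1] = 7 + -2 = 5) = 5 (attained at k = 1)
  C[1][0] = min over k of (A[1][0] + B[0][0] = 3 + -4 = -1, A[1][1] + B[1][0] = 3 + 9 = 12) = -1 (attained at k = 0)
  C[1][1] = min over k of (A[1][0] + B[0][1] = 3 + 9 = 12, A[1][1] + B[1][1] = 3 + -2 = 1) = 1 (attained at k = 1)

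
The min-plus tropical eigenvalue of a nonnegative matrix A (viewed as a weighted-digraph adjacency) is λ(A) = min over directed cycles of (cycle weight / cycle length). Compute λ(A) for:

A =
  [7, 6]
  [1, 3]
λ(A) = 3

Enumerate directed cycles and compute their means (weight / length). Sample:
  cycle 0 → 0: weight = 7, length = 1, mean = 7/1 ≈ 7.000
  cycle 1 → 1: weight = 3, length = 1, mean = 3/1 ≈ 3.000
  cycle 0 → 1 → 0: weight = 7, length = 2, mean = 7/2 ≈ 3.500
  cycle 1 → 0 → 1: weight = 7, length = 2, mean = 7/2 ≈ 3.500
Minimum mean = 3.000, attained e.g. along the cycle 1 → 1 with weight 3 and length 1. So λ(A) = 3/1 = 3.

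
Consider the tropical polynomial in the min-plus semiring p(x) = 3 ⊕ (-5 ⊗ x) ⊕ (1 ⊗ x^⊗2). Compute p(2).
p(2) = -3

A tropical monomial a ⊗ x^⊗i evaluates to a + i · x. Evaluating each term at x = 2:
  Term 0 contributes 3 + 0 · 2 = 3
  Term 1 contributes -5 + 1 · 2 = -3
  Term 2 contributes 1 + 2 · 2 = 5
p(2) = ⊕ of these = min[3, -3, 5] = -3.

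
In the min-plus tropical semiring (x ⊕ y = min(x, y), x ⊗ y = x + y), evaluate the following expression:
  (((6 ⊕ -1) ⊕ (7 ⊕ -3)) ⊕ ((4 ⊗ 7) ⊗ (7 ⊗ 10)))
(((6 ⊕ -1) ⊕ (7 ⊕ -3)) ⊕ ((4 ⊗ 7) ⊗ (7 ⊗ 10))) = -3

Expand innermost to outermost. Recall ⊕ takes the minimum of its arguments and ⊗ takes their sum. Working out the expression (((6 ⊕ -1) ⊕ (7 ⊕ -3)) ⊕ ((4 ⊗ 7) ⊗ (7 ⊗ 10))) gives -3.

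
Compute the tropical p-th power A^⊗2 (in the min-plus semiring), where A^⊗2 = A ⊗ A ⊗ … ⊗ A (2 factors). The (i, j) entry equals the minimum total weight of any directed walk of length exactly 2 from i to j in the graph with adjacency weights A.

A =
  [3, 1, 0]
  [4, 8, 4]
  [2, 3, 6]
A^⊗2 =
  [2, 3, 3]
  [6, 5, 4]
  [5, 3, 2]

Each entry (A^⊗2)_ij equals the minimum over all length-2 walks i = v_0 → v_1 → … → v_2 = j of Σ_t A[v_t][v_{t+1}]. For example, for (i, j) = (0, 2) we minimise over 3 possible intermediate vertex sequences; the minimum is 3, attained along the walk 0 → 0 → 2.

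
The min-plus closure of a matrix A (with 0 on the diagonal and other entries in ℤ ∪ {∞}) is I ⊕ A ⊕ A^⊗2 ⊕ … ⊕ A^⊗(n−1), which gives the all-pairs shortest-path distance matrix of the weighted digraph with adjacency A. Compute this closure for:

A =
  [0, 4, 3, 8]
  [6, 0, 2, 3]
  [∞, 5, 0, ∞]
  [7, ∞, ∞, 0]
Closure =
  [0, 4, 3, 7]
  [6, 0, 2, 3]
  [11, 5, 0, 8]
  [7, 11, 10, 0]

This is the Floyd-Warshall all-pairs shortest-path computation. For each intermediate vertex k = 0, 1, …, 3, update dist[i][j] ← min(dist[i][j], dist[i][k] + dist[k][j]). The final matrix gives, for each (i, j), the minimum total weight of any directed path from i to j (possibly empty when i = j).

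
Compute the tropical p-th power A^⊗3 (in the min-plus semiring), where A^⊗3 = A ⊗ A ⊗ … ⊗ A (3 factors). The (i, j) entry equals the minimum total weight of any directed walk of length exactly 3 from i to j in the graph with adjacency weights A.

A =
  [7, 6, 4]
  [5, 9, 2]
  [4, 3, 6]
A^⊗3 =
  [12, 11, 9]
  [10, 11, 7]
  [9, 8, 11]

Each entry (A^⊗3)_ij equals the minimum over all length-3 walks i = v_0 → v_1 → … → v_3 = j of Σ_t A[v_t][v_{t+1}]. For example, for (i, j) = (0, 2) we minimise over 9 possible intermediate vertex sequences; the minimum is 9, attained along the walk 0 → 2 → 1 → 2.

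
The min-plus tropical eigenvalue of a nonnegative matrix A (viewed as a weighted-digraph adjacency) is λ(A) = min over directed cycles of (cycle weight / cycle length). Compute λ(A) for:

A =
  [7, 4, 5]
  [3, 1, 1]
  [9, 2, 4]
λ(A) = 1

Enumerate directed cycles and compute their means (weight / length). Sample:
  cycle 0 → 0: weight = 7, length = 1, mean = 7/1 ≈ 7.000
  cycle 1 → 1: weight = 1, length = 1, mean = 1/1 ≈ 1.000
  cycle 2 → 2: weight = 4, length = 1, mean = 4/1 ≈ 4.000
  cycle 0 → 1 → 0: weight = 7, length = 2, mean = 7/2 ≈ 3.500
  cycle 0 → 2 → 0: weight = 14, length = 2, mean = 14/2 ≈ 7.000
  cycle 1 → 0 → 1: weight = 7, length = 2, mean = 7/2 ≈ 3.500
Minimum mean = 1.000, attained e.g. along the cycle 1 → 1 with weight 1 and length 1. So λ(A) = 1/1 = 1.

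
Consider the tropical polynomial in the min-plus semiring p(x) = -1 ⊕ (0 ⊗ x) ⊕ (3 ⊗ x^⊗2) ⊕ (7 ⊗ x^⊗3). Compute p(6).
p(6) = -1

A tropical monomial a ⊗ x^⊗i evaluates to a + i · x. Evaluating each term at x = 6:
  Term 0 contributes -1 + 0 · 6 = -1
  Term 1 contributes 0 + 1 · 6 = 6
  Term 2 contributes 3 + 2 · 6 = 15
  Term 3 contributes 7 + 3 · 6 = 25
p(6) = ⊕ of these = min[-1, 6, 15, 25] = -1.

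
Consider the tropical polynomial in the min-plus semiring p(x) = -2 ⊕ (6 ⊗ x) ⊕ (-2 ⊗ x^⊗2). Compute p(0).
p(0) = -2

A tropical monomial a ⊗ x^⊗i evaluates to a + i · x. Evaluating each term at x = 0:
  Term 0 contributes -2 + 0 · 0 = -2
  Term 1 contributes 6 + 1 · 0 = 6
  Term 2 contributes -2 + 2 · 0 = -2
p(0) = ⊕ of these = min[-2, 6, -2] = -2.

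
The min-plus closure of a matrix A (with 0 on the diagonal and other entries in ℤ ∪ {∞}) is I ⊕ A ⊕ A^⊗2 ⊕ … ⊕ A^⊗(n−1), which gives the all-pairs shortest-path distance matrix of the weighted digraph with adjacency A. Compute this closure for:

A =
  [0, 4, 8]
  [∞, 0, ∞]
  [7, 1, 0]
Closure =
  [0, 4, 8]
  [∞, 0, ∞]
  [7, 1, 0]

This is the Floyd-Warshall all-pairs shortest-path computation. For each intermediate vertex k = 0, 1, …, 2, update dist[i][j] ← min(dist[i][j], dist[i][k] + dist[k][j]). The final matrix gives, for each (i, j), the minimum total weight of any directed path from i to j (possibly empty when i = j).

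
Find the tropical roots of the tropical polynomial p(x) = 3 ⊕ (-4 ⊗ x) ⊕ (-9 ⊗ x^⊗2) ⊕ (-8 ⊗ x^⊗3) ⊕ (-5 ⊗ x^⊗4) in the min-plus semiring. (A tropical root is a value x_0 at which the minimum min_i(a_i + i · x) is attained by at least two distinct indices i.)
Roots: {-3, -1, 5, 7}

Each tropical root is a break point of the lower envelope of the lines y = a_i + i · x (there are 5 lines, with slopes 0, 1, ..., 4). Only the lines that attain the minimum somewhere contribute to roots; other lines are dominated. Here the surviving (envelope) indices are i = 4, i = 3, i = 2, i = 1, i = 0.
Intersections between consecutive envelope lines give the roots: for adjacent envelope indices i < j the intersection is x = (a_i − a_j) / (j − i). Reading off the sorted break points: {-3, -1, 5, 7}.
Verification: at each break x_0, at least two indices attain the minimum of min_i(a_i + i · x_0).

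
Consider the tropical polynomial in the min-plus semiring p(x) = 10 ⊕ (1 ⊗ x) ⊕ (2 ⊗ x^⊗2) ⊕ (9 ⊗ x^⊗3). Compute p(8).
p(8) = 9

A tropical monomial a ⊗ x^⊗i evaluates to a + i · x. Evaluating each term at x = 8:
  Term 0 contributes 10 + 0 · 8 = 10
  Term 1 contributes 1 + 1 · 8 = 9
  Term 2 contributes 2 + 2 · 8 = 18
  Term 3 contributes 9 + 3 · 8 = 33
p(8) = ⊕ of these = min[10, 9, 18, 33] = 9.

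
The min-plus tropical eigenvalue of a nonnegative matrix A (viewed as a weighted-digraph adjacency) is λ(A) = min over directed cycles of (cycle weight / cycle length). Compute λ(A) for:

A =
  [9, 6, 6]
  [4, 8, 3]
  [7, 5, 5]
λ(A) = 4

Enumerate directed cycles and compute their means (weight / length). Sample:
  cycle 0 → 0: weight = 9, length = 1, mean = 9/1 ≈ 9.000
  cycle 1 → 1: weight = 8, length = 1, mean = 8/1 ≈ 8.000
  cycle 2 → 2: weight = 5, length = 1, mean = 5/1 ≈ 5.000
  cycle 0 → 1 → 0: weight = 10, length = 2, mean = 10/2 ≈ 5.000
  cycle 0 → 2 → 0: weight = 13, length = 2, mean = 13/2 ≈ 6.500
  cycle 1 → 0 → 1: weight = 10, length = 2, mean = 10/2 ≈ 5.000
Minimum mean = 4.000, attained e.g. along the cycle 1 → 2 → 1 with weight 8 and length 2. So λ(A) = 8/2 = 4.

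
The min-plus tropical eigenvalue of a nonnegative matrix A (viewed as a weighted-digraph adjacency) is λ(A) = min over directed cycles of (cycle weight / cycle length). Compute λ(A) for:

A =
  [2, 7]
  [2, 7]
λ(A) = 2

Enumerate directed cycles and compute their means (weight / length). Sample:
  cycle 0 → 0: weight = 2, length = 1, mean = 2/1 ≈ 2.000
  cycle 1 → 1: weight = 7, length = 1, mean = 7/1 ≈ 7.000
  cycle 0 → 1 → 0: weight = 9, length = 2, mean = 9/2 ≈ 4.500
  cycle 1 → 0 → 1: weight = 9, length = 2, mean = 9/2 ≈ 4.500
Minimum mean = 2.000, attained e.g. along the cycle 0 → 0 with weight 2 and length 1. So λ(A) = 2/1 = 2.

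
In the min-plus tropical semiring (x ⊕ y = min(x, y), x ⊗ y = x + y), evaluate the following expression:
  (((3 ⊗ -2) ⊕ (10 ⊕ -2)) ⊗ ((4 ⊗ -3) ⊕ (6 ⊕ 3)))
(((3 ⊗ -2) ⊕ (10 ⊕ -2)) ⊗ ((4 ⊗ -3) ⊕ (6 ⊕ 3))) = -1

Expand innermost to outermost. Recall ⊕ takes the minimum of its arguments and ⊗ takes their sum. Working out the expression (((3 ⊗ -2) ⊕ (10 ⊕ -2)) ⊗ ((4 ⊗ -3) ⊕ (6 ⊕ 3))) gives -1.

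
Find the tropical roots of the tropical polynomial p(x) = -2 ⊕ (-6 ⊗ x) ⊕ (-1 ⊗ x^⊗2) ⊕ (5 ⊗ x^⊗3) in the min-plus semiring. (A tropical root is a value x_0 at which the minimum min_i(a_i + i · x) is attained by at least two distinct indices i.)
Roots: {-6, -5, 4}

Each tropical root is a break point of the lower envelope of the lines y = a_i + i · x (there are 4 lines, with slopes 0, 1, ..., 3). Only the lines that attain the minimum somewhere contribute to roots; other lines are dominated. Here the surviving (envelope) indices are i = 3, i = 2, i = 1, i = 0.
Intersections between consecutive envelope lines give the roots: for adjacent envelope indices i < j the intersection is x = (a_i − a_j) / (j − i). Reading off the sorted break points: {-6, -5, 4}.
Verification: at each break x_0, at least two indices attain the minimum of min_i(a_i + i · x_0).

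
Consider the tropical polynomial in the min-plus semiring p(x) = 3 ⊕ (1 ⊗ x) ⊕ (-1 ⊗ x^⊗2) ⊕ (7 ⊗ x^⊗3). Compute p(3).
p(3) = 3

A tropical monomial a ⊗ x^⊗i evaluates to a + i · x. Evaluating each term at x = 3:
  Term 0 contributes 3 + 0 · 3 = 3
  Term 1 contributes 1 + 1 · 3 = 4
  Term 2 contributes -1 + 2 · 3 = 5
  Term 3 contributes 7 + 3 · 3 = 16
p(3) = ⊕ of these = min[3, 4, 5, 16] = 3.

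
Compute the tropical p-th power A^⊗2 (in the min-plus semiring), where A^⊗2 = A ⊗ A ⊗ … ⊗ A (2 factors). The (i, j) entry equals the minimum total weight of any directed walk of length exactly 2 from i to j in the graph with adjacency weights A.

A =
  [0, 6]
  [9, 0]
A^⊗2 =
  [0, 6]
  [9, 0]

Each entry (A^⊗2)_ij equals the minimum over all length-2 walks i = v_0 → v_1 → … → v_2 = j of Σ_t A[v_t][v_{t+1}]. For example, for (i, j) = (0, 1) we minimise over 2 possible intermediate vertex sequences; the minimum is 6, attained along the walk 0 → 0 → 1.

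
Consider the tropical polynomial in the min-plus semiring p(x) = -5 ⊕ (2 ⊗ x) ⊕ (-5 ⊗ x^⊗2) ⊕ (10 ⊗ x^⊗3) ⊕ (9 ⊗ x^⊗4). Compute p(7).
p(7) = -5

A tropical monomial a ⊗ x^⊗i evaluates to a + i · x. Evaluating each term at x = 7:
  Term 0 contributes -5 + 0 · 7 = -5
  Term 1 contributes 2 + 1 · 7 = 9
  Term 2 contributes -5 + 2 · 7 = 9
  Term 3 contributes 10 + 3 · 7 = 31
  Term 4 contributes 9 + 4 · 7 = 37
p(7) = ⊕ of these = min[-5, 9, 9, 31, 37] = -5.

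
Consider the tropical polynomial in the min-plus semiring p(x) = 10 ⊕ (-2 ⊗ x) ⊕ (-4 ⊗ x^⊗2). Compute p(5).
p(5) = 3

A tropical monomial a ⊗ x^⊗i evaluates to a + i · x. Evaluating each term at x = 5:
  Term 0 contributes 10 + 0 · 5 = 10
  Term 1 contributes -2 + 1 · 5 = 3
  Term 2 contributes -4 + 2 · 5 = 6
p(5) = ⊕ of these = min[10, 3, 6] = 3.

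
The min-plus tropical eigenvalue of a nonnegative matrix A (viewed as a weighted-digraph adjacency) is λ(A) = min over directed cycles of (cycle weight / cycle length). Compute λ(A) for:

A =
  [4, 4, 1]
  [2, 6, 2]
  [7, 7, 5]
λ(A) = 3

Enumerate directed cycles and compute their means (weight / length). Sample:
  cycle 0 → 0: weight = 4, length = 1, mean = 4/1 ≈ 4.000
  cycle 1 → 1: weight = 6, length = 1, mean = 6/1 ≈ 6.000
  cycle 2 → 2: weight = 5, length = 1, mean = 5/1 ≈ 5.000
  cycle 0 → 1 → 0: weight = 6, length = 2, mean = 6/2 ≈ 3.000
  cycle 0 → 2 → 0: weight = 8, length = 2, mean = 8/2 ≈ 4.000
  cycle 1 → 0 → 1: weight = 6, length = 2, mean = 6/2 ≈ 3.000
Minimum mean = 3.000, attained e.g. along the cycle 0 → 1 → 0 with weight 6 and length 2. So λ(A) = 6/2 = 3.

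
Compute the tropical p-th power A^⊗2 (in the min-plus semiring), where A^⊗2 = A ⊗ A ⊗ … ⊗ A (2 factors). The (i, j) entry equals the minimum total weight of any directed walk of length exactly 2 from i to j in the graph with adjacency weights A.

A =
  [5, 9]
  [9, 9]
A^⊗2 =
  [10, 14]
  [14, 18]

Each entry (A^⊗2)_ij equals the minimum over all length-2 walks i = v_0 → v_1 → … → v_2 = j of Σ_t A[v_t][v_{t+1}]. For example, for (i, j) = (0, 1) we minimise over 2 possible intermediate vertex sequences; the minimum is 14, attained along the walk 0 → 0 → 1.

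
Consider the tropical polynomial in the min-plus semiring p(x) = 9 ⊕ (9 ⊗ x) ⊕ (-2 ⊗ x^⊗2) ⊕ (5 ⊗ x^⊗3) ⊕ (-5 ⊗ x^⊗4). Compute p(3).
p(3) = 4

A tropical monomial a ⊗ x^⊗i evaluates to a + i · x. Evaluating each term at x = 3:
  Term 0 contributes 9 + 0 · 3 = 9
  Term 1 contributes 9 + 1 · 3 = 12
  Term 2 contributes -2 + 2 · 3 = 4
  Term 3 contributes 5 + 3 · 3 = 14
  Term 4 contributes -5 + 4 · 3 = 7
p(3) = ⊕ of these = min[9, 12, 4, 14, 7] = 4.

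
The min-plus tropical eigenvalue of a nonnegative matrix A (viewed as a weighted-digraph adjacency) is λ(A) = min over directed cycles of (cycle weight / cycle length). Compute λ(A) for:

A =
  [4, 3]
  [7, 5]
λ(A) = 4

Enumerate directed cycles and compute their means (weight / length). Sample:
  cycle 0 → 0: weight = 4, length = 1, mean = 4/1 ≈ 4.000
  cycle 1 → 1: weight = 5, length = 1, mean = 5/1 ≈ 5.000
  cycle 0 → 1 → 0: weight = 10, length = 2, mean = 10/2 ≈ 5.000
  cycle 1 → 0 → 1: weight = 10, length = 2, mean = 10/2 ≈ 5.000
Minimum mean = 4.000, attained e.g. along the cycle 0 → 0 with weight 4 and length 1. So λ(A) = 4/1 = 4.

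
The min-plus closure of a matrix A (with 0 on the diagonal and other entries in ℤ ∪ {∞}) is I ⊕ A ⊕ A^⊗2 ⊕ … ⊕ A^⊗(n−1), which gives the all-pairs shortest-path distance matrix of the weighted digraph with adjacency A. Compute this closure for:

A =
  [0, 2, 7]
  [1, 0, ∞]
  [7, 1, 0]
Closure =
  [0, 2, 7]
  [1, 0, 8]
  [2, 1, 0]

This is the Floyd-Warshall all-pairs shortest-path computation. For each intermediate vertex k = 0, 1, …, 2, update dist[i][j] ← min(dist[i][j], dist[i][k] + dist[k][j]). The final matrix gives, for each (i, j), the minimum total weight of any directed path from i to j (possibly empty when i = j).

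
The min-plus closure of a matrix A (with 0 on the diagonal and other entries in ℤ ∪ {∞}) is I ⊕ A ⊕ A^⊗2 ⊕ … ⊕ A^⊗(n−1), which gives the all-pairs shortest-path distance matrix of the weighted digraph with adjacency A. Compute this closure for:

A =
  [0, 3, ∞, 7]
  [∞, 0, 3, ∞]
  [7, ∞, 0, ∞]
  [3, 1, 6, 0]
Closure =
  [0, 3, 6, 7]
  [10, 0, 3, 17]
  [7, 10, 0, 14]
  [3, 1, 4, 0]

This is the Floyd-Warshall all-pairs shortest-path computation. For each intermediate vertex k = 0, 1, …, 3, update dist[i][j] ← min(dist[i][j], dist[i][k] + dist[k][j]). The final matrix gives, for each (i, j), the minimum total weight of any directed path from i to j (possibly empty when i = j).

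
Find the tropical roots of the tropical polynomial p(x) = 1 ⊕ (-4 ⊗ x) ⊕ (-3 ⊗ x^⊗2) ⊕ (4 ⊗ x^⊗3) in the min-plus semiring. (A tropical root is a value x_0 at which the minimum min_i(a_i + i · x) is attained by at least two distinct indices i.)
Roots: {-7, -1, 5}

Each tropical root is a break point of the lower envelope of the lines y = a_i + i · x (there are 4 lines, with slopes 0, 1, ..., 3). Only the lines that attain the minimum somewhere contribute to roots; other lines are dominated. Here the surviving (envelope) indices are i = 3, i = 2, i = 1, i = 0.
Intersections between consecutive envelope lines give the roots: for adjacent envelope indices i < j the intersection is x = (a_i − a_j) / (j − i). Reading off the sorted break points: {-7, -1, 5}.
Verification: at each break x_0, at least two indices attain the minimum of min_i(a_i + i · x_0).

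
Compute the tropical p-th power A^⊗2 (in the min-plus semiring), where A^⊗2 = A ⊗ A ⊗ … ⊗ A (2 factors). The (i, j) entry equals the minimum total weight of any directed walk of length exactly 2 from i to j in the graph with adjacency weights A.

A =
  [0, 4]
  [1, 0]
A^⊗2 =
  [0, 4]
  [1, 0]

Each entry (A^⊗2)_ij equals the minimum over all length-2 walks i = v_0 → v_1 → … → v_2 = j of Σ_t A[v_t][v_{t+1}]. For example, for (i, j) = (0, 1) we minimise over 2 possible intermediate vertex sequences; the minimum is 4, attained along the walk 0 → 0 → 1.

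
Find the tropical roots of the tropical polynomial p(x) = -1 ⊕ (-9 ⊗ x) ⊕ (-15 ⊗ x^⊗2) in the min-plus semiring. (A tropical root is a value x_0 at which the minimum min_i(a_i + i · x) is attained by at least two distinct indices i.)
Roots: {6, 8}

Each tropical root is a break point of the lower envelope of the lines y = a_i + i · x (there are 3 lines, with slopes 0, 1, ..., 2). Only the lines that attain the minimum somewhere contribute to roots; other lines are dominated. Here the surviving (envelope) indices are i = 2, i = 1, i = 0.
Intersections between consecutive envelope lines give the roots: for adjacent envelope indices i < j the intersection is x = (a_i − a_j) / (j − i). Reading off the sorted break points: {6, 8}.
Verification: at each break x_0, at least two indices attain the minimum of min_i(a_i + i · x_0).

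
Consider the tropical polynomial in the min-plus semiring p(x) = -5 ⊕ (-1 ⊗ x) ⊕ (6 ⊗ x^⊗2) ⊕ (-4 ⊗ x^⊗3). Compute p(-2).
p(-2) = -10

A tropical monomial a ⊗ x^⊗i evaluates to a + i · x. Evaluating each term at x = -2:
  Term 0 contributes -5 + 0 · -2 = -5
  Term 1 contributes -1 + 1 · -2 = -3
  Term 2 contributes 6 + 2 · -2 = 2
  Term 3 contributes -4 + 3 · -2 = -10
p(-2) = ⊕ of these = min[-5, -3, 2, -10] = -10.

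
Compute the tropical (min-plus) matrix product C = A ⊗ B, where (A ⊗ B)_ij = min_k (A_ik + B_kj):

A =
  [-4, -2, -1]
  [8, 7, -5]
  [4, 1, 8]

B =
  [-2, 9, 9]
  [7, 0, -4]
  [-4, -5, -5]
A ⊗ B =
  [-6, -6, -6]
  [-9, -10, -10]
  [2, 1, -3]

Apply the min-plus product entry-by-entry:
  C[0][0] = min over k of (A[0][0] + B[0][0] = -4 + -2 = -6, A[0][1] + B[1][0] = -2 + 7 = 5, A[0][2] + B[2][0] = -1 + -4 = -5) = -6 (attained at k = 0)
  C[0][1] = min over k of (A[0][0] + B[0][1] = -4 + 9 = 5, A[0][1] + B[1][1] = -2 + 0 = -2, A[0][2] + B[2][1] = -1 + -5 = -6) = -6 (attained at k = 2)
  C[0][2] = min over k of (A[0][0] + B[0][2] = -4 + 9 = 5, A[0][1] + B[1][2] = -2 + -4 = -6, A[0][2] + B[2][2] = -1 + -5 = -6) = -6 (attained at k = 1)
  C[1][0] = min over k of (A[1][0] + B[0][0] = 8 + -2 = 6, A[1][1] + B[1][0] = 7 + 7 = 14, A[1][2] + B[2][0] = -5 + -4 = -9) = -9 (attained at k = 2)
  C[1][1] = min over k of (A[1][0] + B[0][1] = 8 + 9 = 17, A[1][1] + B[1][1] = 7 + 0 = 7, A[1][2] + B[2][1] = -5 + -5 = -10) = -10 (attained at k = 2)
  C[1][2] = min over k of (A[1][0] + B[0][2] = 8 + 9 = 17, A[1][1] + B[1][2] = 7 + -4 = 3, A[1][2] + B[2][2] = -5 + -5 = -10) = -10 (attained at k = 2)
  C[2][0] = min over k of (A[2][0] + B[0][0] = 4 + -2 = 2, A[2][1] + B[1][0] = 1 + 7 = 8, A[2][2] + B[2][0] = 8 + -4 = 4) = 2 (attained at k = 0)
  C[2][1] = min over k of (A[2][0] + B[0][1] = 4 + 9 = 13, A[2][1] + B[1][1] = 1 + 0 = 1, A[2][2] + B[2][1] = 8 + -5 = 3) = 1 (attained at k = 1)
  C[2][2] = min over k of (A[2][0] + B[0][2] = 4 + 9 = 13, A[2][1] + B[1][2] = 1 + -4 = -3, A[2][2] + B[2][2] = 8 + -5 = 3) = -3 (attained at k = 1)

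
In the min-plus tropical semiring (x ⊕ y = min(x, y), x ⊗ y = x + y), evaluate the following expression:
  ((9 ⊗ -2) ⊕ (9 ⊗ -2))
((9 ⊗ -2) ⊕ (9 ⊗ -2)) = 7

Expand innermost to outermost. Recall ⊕ takes the minimum of its arguments and ⊗ takes their sum. Working out the expression ((9 ⊗ -2) ⊕ (9 ⊗ -2)) gives 7.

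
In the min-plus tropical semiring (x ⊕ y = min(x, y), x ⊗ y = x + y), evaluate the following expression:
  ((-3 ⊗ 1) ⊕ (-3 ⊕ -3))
((-3 ⊗ 1) ⊕ (-3 ⊕ -3)) = -3

Expand innermost to outermost. Recall ⊕ takes the minimum of its arguments and ⊗ takes their sum. Working out the expression ((-3 ⊗ 1) ⊕ (-3 ⊕ -3)) gives -3.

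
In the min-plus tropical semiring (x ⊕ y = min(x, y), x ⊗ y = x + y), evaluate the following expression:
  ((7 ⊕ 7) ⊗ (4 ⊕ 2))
((7 ⊕ 7) ⊗ (4 ⊕ 2)) = 9

Expand innermost to outermost. Recall ⊕ takes the minimum of its arguments and ⊗ takes their sum. Working out the expression ((7 ⊕ 7) ⊗ (4 ⊕ 2)) gives 9.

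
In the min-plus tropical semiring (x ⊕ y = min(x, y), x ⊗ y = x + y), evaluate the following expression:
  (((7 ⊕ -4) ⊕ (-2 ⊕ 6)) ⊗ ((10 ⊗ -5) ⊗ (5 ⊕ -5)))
(((7 ⊕ -4) ⊕ (-2 ⊕ 6)) ⊗ ((10 ⊗ -5) ⊗ (5 ⊕ -5))) = -4

Expand innermost to outermost. Recall ⊕ takes the minimum of its arguments and ⊗ takes their sum. Working out the expression (((7 ⊕ -4) ⊕ (-2 ⊕ 6)) ⊗ ((10 ⊗ -5) ⊗ (5 ⊕ -5))) gives -4.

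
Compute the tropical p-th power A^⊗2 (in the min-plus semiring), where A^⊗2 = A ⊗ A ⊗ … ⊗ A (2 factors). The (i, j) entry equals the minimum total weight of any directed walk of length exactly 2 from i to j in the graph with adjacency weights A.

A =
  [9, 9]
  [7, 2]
A^⊗2 =
  [16, 11]
  [9, 4]

Each entry (A^⊗2)_ij equals the minimum over all length-2 walks i = v_0 → v_1 → … → v_2 = j of Σ_t A[v_t][v_{t+1}]. For example, for (i, j) = (0, 1) we minimise over 2 possible intermediate vertex sequences; the minimum is 11, attained along the walk 0 → 1 → 1.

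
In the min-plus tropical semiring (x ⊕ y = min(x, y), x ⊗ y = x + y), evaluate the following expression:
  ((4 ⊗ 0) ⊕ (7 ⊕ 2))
((4 ⊗ 0) ⊕ (7 ⊕ 2)) = 2

Expand innermost to outermost. Recall ⊕ takes the minimum of its arguments and ⊗ takes their sum. Working out the expression ((4 ⊗ 0) ⊕ (7 ⊕ 2)) gives 2.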